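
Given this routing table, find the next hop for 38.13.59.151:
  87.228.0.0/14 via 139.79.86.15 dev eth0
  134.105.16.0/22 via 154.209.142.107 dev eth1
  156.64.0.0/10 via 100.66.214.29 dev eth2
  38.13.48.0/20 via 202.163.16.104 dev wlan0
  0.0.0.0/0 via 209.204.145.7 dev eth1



Longest prefix match for 38.13.59.151:
  /14 87.228.0.0: no
  /22 134.105.16.0: no
  /10 156.64.0.0: no
  /20 38.13.48.0: MATCH
  /0 0.0.0.0: MATCH
Selected: next-hop 202.163.16.104 via wlan0 (matched /20)


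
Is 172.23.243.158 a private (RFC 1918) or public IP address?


RFC 1918 private ranges:
  10.0.0.0/8 (10.0.0.0 - 10.255.255.255)
  172.16.0.0/12 (172.16.0.0 - 172.31.255.255)
  192.168.0.0/16 (192.168.0.0 - 192.168.255.255)
Private (in 172.16.0.0/12)


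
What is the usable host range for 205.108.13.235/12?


Network: 205.96.0.0
Broadcast: 205.111.255.255
First usable = network + 1
Last usable = broadcast - 1
Range: 205.96.0.1 to 205.111.255.254


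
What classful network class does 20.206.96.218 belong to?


First octet: 20
Binary: 00010100
0xxxxxxx -> Class A (1-126)
Class A, default mask 255.0.0.0 (/8)


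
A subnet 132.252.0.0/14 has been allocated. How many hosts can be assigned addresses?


Host bits = 32 - 14 = 18
Total addresses = 2^18 = 262144
Usable = total - 2 (network and broadcast)
Usable hosts: 262142


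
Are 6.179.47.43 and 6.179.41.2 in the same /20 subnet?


Mask: 255.255.240.0
6.179.47.43 AND mask = 6.179.32.0
6.179.41.2 AND mask = 6.179.32.0
Yes, same subnet (6.179.32.0)


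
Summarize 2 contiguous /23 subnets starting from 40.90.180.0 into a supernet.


Original prefix: /23
Number of subnets: 2 = 2^1
New prefix = 23 - 1 = 22
Supernet: 40.90.180.0/22


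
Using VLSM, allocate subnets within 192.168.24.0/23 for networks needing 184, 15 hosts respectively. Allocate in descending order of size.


184 hosts -> /24 (254 usable): 192.168.24.0/24
15 hosts -> /27 (30 usable): 192.168.25.0/27
Allocation: 192.168.24.0/24 (184 hosts, 254 usable); 192.168.25.0/27 (15 hosts, 30 usable)


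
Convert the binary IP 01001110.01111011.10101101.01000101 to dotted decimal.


01001110 = 78
01111011 = 123
10101101 = 173
01000101 = 69
IP: 78.123.173.69


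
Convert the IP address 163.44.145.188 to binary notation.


163 = 10100011
44 = 00101100
145 = 10010001
188 = 10111100
Binary: 10100011.00101100.10010001.10111100


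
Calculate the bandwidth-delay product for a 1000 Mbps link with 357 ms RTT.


BDP = bandwidth * RTT
= 1000 Mbps * 357 ms
= 1000 * 1e6 * 357 / 1000 bits
= 357000000 bits
= 44625000 bytes
= 43579.1016 KB
BDP = 357000000 bits (44625000 bytes)


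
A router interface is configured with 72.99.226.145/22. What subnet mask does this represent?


/22 means 22 network bits, 10 host bits
Binary: 11111111111111111111110000000000
Mask: 255.255.252.0


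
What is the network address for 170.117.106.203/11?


IP:   10101010.01110101.01101010.11001011
Mask: 11111111.11100000.00000000.00000000
AND operation:
Net:  10101010.01100000.00000000.00000000
Network: 170.96.0.0/11


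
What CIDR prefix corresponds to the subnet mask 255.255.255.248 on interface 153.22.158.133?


Binary: 11111111.11111111.11111111.11111000
Count leading 1s
Prefix: /29


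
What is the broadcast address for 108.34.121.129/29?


Network: 108.34.121.128/29
Host bits = 3
Set all host bits to 1:
Broadcast: 108.34.121.135


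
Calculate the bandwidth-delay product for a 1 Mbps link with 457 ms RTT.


BDP = bandwidth * RTT
= 1 Mbps * 457 ms
= 1 * 1e6 * 457 / 1000 bits
= 457000 bits
= 57125 bytes
= 55.7861 KB
BDP = 457000 bits (57125 bytes)


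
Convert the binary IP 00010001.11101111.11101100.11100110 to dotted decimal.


00010001 = 17
11101111 = 239
11101100 = 236
11100110 = 230
IP: 17.239.236.230


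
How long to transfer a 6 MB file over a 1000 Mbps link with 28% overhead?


Effective throughput = 1000 * (1 - 28/100) = 720 Mbps
File size in Mb = 6 * 8 = 48 Mb
Time = 48 / 720
Time = 0.0667 seconds


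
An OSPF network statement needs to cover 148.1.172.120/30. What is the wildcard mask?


Subnet mask: 255.255.255.252
Wildcard = 255.255.255.255 - subnet mask
255 - 255 = 0
255 - 255 = 0
255 - 255 = 0
255 - 252 = 3
Wildcard: 0.0.0.3


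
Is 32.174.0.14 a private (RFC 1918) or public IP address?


RFC 1918 private ranges:
  10.0.0.0/8 (10.0.0.0 - 10.255.255.255)
  172.16.0.0/12 (172.16.0.0 - 172.31.255.255)
  192.168.0.0/16 (192.168.0.0 - 192.168.255.255)
Public (not in any RFC 1918 range)


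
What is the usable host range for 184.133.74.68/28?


Network: 184.133.74.64
Broadcast: 184.133.74.79
First usable = network + 1
Last usable = broadcast - 1
Range: 184.133.74.65 to 184.133.74.78


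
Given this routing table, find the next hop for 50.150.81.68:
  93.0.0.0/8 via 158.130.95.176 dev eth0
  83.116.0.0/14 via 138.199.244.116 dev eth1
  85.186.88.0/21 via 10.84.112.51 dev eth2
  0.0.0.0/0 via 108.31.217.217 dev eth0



Longest prefix match for 50.150.81.68:
  /8 93.0.0.0: no
  /14 83.116.0.0: no
  /21 85.186.88.0: no
  /0 0.0.0.0: MATCH
Selected: next-hop 108.31.217.217 via eth0 (matched /0)


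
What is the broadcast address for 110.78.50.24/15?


Network: 110.78.0.0/15
Host bits = 17
Set all host bits to 1:
Broadcast: 110.79.255.255


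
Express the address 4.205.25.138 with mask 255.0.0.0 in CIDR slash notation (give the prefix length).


Binary: 11111111.00000000.00000000.00000000
Count leading 1s
Prefix: /8


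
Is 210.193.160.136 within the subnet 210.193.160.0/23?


Subnet network: 210.193.160.0
Test IP AND mask: 210.193.160.0
Yes, 210.193.160.136 is in 210.193.160.0/23


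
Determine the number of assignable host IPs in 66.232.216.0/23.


Host bits = 32 - 23 = 9
Total addresses = 2^9 = 512
Usable = total - 2 (network and broadcast)
Usable hosts: 510


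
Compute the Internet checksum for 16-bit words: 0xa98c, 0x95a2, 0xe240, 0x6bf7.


Sum all words (with carry folding):
+ 0xa98c = 0xa98c
+ 0x95a2 = 0x3f2f
+ 0xe240 = 0x2170
+ 0x6bf7 = 0x8d67
One's complement: ~0x8d67
Checksum = 0x7298


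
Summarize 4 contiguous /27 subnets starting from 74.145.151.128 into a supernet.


Original prefix: /27
Number of subnets: 4 = 2^2
New prefix = 27 - 2 = 25
Supernet: 74.145.151.128/25


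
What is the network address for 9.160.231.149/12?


IP:   00001001.10100000.11100111.10010101
Mask: 11111111.11110000.00000000.00000000
AND operation:
Net:  00001001.10100000.00000000.00000000
Network: 9.160.0.0/12


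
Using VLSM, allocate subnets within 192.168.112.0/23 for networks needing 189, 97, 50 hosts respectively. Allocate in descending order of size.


189 hosts -> /24 (254 usable): 192.168.112.0/24
97 hosts -> /25 (126 usable): 192.168.113.0/25
50 hosts -> /26 (62 usable): 192.168.113.128/26
Allocation: 192.168.112.0/24 (189 hosts, 254 usable); 192.168.113.0/25 (97 hosts, 126 usable); 192.168.113.128/26 (50 hosts, 62 usable)


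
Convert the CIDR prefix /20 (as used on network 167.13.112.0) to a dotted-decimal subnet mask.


/20 means 20 network bits, 12 host bits
Binary: 11111111111111111111000000000000
Mask: 255.255.240.0


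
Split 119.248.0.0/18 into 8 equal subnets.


New prefix = 18 + 3 = 21
Each subnet has 2048 addresses
  119.248.0.0/21
  119.248.8.0/21
  119.248.16.0/21
  119.248.24.0/21
  119.248.32.0/21
  119.248.40.0/21
  119.248.48.0/21
  119.248.56.0/21
Subnets: 119.248.0.0/21, 119.248.8.0/21, 119.248.16.0/21, 119.248.24.0/21, 119.248.32.0/21, 119.248.40.0/21, 119.248.48.0/21, 119.248.56.0/21


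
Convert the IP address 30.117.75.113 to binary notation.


30 = 00011110
117 = 01110101
75 = 01001011
113 = 01110001
Binary: 00011110.01110101.01001011.01110001


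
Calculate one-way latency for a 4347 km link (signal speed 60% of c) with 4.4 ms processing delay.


Speed = 0.6 * 3e5 km/s = 180000 km/s
Propagation delay = 4347 / 180000 = 0.0242 s = 24.15 ms
Processing delay = 4.4 ms
Total one-way latency = 28.55 ms


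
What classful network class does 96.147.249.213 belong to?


First octet: 96
Binary: 01100000
0xxxxxxx -> Class A (1-126)
Class A, default mask 255.0.0.0 (/8)


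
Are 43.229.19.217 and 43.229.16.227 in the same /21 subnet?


Mask: 255.255.248.0
43.229.19.217 AND mask = 43.229.16.0
43.229.16.227 AND mask = 43.229.16.0
Yes, same subnet (43.229.16.0)


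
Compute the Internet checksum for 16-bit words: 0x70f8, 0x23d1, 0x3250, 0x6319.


Sum all words (with carry folding):
+ 0x70f8 = 0x70f8
+ 0x23d1 = 0x94c9
+ 0x3250 = 0xc719
+ 0x6319 = 0x2a33
One's complement: ~0x2a33
Checksum = 0xd5cc


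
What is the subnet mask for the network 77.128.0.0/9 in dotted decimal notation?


/9 means 9 network bits, 23 host bits
Binary: 11111111100000000000000000000000
Mask: 255.128.0.0


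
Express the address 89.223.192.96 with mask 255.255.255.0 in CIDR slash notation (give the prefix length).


Binary: 11111111.11111111.11111111.00000000
Count leading 1s
Prefix: /24


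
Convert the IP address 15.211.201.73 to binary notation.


15 = 00001111
211 = 11010011
201 = 11001001
73 = 01001001
Binary: 00001111.11010011.11001001.01001001


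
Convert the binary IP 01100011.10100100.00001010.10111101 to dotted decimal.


01100011 = 99
10100100 = 164
00001010 = 10
10111101 = 189
IP: 99.164.10.189


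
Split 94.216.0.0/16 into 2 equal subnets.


New prefix = 16 + 1 = 17
Each subnet has 32768 addresses
  94.216.0.0/17
  94.216.128.0/17
Subnets: 94.216.0.0/17, 94.216.128.0/17


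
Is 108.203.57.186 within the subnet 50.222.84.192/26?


Subnet network: 50.222.84.192
Test IP AND mask: 108.203.57.128
No, 108.203.57.186 is not in 50.222.84.192/26


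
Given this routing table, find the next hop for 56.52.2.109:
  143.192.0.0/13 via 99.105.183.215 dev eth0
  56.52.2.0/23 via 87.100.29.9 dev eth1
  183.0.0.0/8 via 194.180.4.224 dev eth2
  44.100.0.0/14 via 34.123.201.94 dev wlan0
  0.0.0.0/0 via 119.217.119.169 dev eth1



Longest prefix match for 56.52.2.109:
  /13 143.192.0.0: no
  /23 56.52.2.0: MATCH
  /8 183.0.0.0: no
  /14 44.100.0.0: no
  /0 0.0.0.0: MATCH
Selected: next-hop 87.100.29.9 via eth1 (matched /23)


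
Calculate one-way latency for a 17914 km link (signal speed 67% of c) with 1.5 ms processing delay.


Speed = 0.67 * 3e5 km/s = 201000 km/s
Propagation delay = 17914 / 201000 = 0.0891 s = 89.1244 ms
Processing delay = 1.5 ms
Total one-way latency = 90.6244 ms


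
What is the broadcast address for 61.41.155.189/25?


Network: 61.41.155.128/25
Host bits = 7
Set all host bits to 1:
Broadcast: 61.41.155.255


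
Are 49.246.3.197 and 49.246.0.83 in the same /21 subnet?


Mask: 255.255.248.0
49.246.3.197 AND mask = 49.246.0.0
49.246.0.83 AND mask = 49.246.0.0
Yes, same subnet (49.246.0.0)


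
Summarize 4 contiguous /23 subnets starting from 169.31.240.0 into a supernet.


Original prefix: /23
Number of subnets: 4 = 2^2
New prefix = 23 - 2 = 21
Supernet: 169.31.240.0/21


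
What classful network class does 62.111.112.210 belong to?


First octet: 62
Binary: 00111110
0xxxxxxx -> Class A (1-126)
Class A, default mask 255.0.0.0 (/8)


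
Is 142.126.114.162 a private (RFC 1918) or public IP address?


RFC 1918 private ranges:
  10.0.0.0/8 (10.0.0.0 - 10.255.255.255)
  172.16.0.0/12 (172.16.0.0 - 172.31.255.255)
  192.168.0.0/16 (192.168.0.0 - 192.168.255.255)
Public (not in any RFC 1918 range)


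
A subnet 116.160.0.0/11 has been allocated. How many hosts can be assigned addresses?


Host bits = 32 - 11 = 21
Total addresses = 2^21 = 2097152
Usable = total - 2 (network and broadcast)
Usable hosts: 2097150


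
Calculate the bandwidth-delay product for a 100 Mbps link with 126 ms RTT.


BDP = bandwidth * RTT
= 100 Mbps * 126 ms
= 100 * 1e6 * 126 / 1000 bits
= 12600000 bits
= 1575000 bytes
= 1538.0859 KB
BDP = 12600000 bits (1575000 bytes)


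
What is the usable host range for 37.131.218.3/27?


Network: 37.131.218.0
Broadcast: 37.131.218.31
First usable = network + 1
Last usable = broadcast - 1
Range: 37.131.218.1 to 37.131.218.30


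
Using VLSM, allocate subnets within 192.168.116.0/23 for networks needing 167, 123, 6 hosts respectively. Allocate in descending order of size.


167 hosts -> /24 (254 usable): 192.168.116.0/24
123 hosts -> /25 (126 usable): 192.168.117.0/25
6 hosts -> /29 (6 usable): 192.168.117.128/29
Allocation: 192.168.116.0/24 (167 hosts, 254 usable); 192.168.117.0/25 (123 hosts, 126 usable); 192.168.117.128/29 (6 hosts, 6 usable)


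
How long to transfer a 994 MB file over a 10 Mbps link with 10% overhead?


Effective throughput = 10 * (1 - 10/100) = 9 Mbps
File size in Mb = 994 * 8 = 7952 Mb
Time = 7952 / 9
Time = 883.5556 seconds


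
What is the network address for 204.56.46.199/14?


IP:   11001100.00111000.00101110.11000111
Mask: 11111111.11111100.00000000.00000000
AND operation:
Net:  11001100.00111000.00000000.00000000
Network: 204.56.0.0/14


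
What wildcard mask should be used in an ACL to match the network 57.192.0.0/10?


Subnet mask: 255.192.0.0
Wildcard = 255.255.255.255 - subnet mask
255 - 255 = 0
255 - 192 = 63
255 - 0 = 255
255 - 0 = 255
Wildcard: 0.63.255.255


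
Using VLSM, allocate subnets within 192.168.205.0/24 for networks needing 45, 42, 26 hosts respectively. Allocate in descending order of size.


45 hosts -> /26 (62 usable): 192.168.205.0/26
42 hosts -> /26 (62 usable): 192.168.205.64/26
26 hosts -> /27 (30 usable): 192.168.205.128/27
Allocation: 192.168.205.0/26 (45 hosts, 62 usable); 192.168.205.64/26 (42 hosts, 62 usable); 192.168.205.128/27 (26 hosts, 30 usable)


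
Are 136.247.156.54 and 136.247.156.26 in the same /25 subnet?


Mask: 255.255.255.128
136.247.156.54 AND mask = 136.247.156.0
136.247.156.26 AND mask = 136.247.156.0
Yes, same subnet (136.247.156.0)


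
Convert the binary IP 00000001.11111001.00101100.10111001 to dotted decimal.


00000001 = 1
11111001 = 249
00101100 = 44
10111001 = 185
IP: 1.249.44.185


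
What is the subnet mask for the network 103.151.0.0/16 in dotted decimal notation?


/16 means 16 network bits, 16 host bits
Binary: 11111111111111110000000000000000
Mask: 255.255.0.0


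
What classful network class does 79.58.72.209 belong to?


First octet: 79
Binary: 01001111
0xxxxxxx -> Class A (1-126)
Class A, default mask 255.0.0.0 (/8)


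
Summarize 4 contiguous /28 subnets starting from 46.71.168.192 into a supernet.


Original prefix: /28
Number of subnets: 4 = 2^2
New prefix = 28 - 2 = 26
Supernet: 46.71.168.192/26


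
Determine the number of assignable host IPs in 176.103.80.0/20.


Host bits = 32 - 20 = 12
Total addresses = 2^12 = 4096
Usable = total - 2 (network and broadcast)
Usable hosts: 4094


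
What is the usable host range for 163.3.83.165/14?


Network: 163.0.0.0
Broadcast: 163.3.255.255
First usable = network + 1
Last usable = broadcast - 1
Range: 163.0.0.1 to 163.3.255.254


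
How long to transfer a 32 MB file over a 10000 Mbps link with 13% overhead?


Effective throughput = 10000 * (1 - 13/100) = 8700 Mbps
File size in Mb = 32 * 8 = 256 Mb
Time = 256 / 8700
Time = 0.0294 seconds


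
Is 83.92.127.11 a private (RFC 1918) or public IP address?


RFC 1918 private ranges:
  10.0.0.0/8 (10.0.0.0 - 10.255.255.255)
  172.16.0.0/12 (172.16.0.0 - 172.31.255.255)
  192.168.0.0/16 (192.168.0.0 - 192.168.255.255)
Public (not in any RFC 1918 range)


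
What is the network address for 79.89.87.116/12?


IP:   01001111.01011001.01010111.01110100
Mask: 11111111.11110000.00000000.00000000
AND operation:
Net:  01001111.01010000.00000000.00000000
Network: 79.80.0.0/12


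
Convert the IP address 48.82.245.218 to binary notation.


48 = 00110000
82 = 01010010
245 = 11110101
218 = 11011010
Binary: 00110000.01010010.11110101.11011010


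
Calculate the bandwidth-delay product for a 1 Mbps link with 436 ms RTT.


BDP = bandwidth * RTT
= 1 Mbps * 436 ms
= 1 * 1e6 * 436 / 1000 bits
= 436000 bits
= 54500 bytes
= 53.2227 KB
BDP = 436000 bits (54500 bytes)


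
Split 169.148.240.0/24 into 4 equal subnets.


New prefix = 24 + 2 = 26
Each subnet has 64 addresses
  169.148.240.0/26
  169.148.240.64/26
  169.148.240.128/26
  169.148.240.192/26
Subnets: 169.148.240.0/26, 169.148.240.64/26, 169.148.240.128/26, 169.148.240.192/26


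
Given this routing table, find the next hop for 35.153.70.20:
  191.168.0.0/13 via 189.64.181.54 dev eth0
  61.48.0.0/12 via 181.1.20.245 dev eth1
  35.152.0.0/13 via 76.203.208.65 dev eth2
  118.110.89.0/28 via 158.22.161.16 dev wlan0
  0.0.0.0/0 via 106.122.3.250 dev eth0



Longest prefix match for 35.153.70.20:
  /13 191.168.0.0: no
  /12 61.48.0.0: no
  /13 35.152.0.0: MATCH
  /28 118.110.89.0: no
  /0 0.0.0.0: MATCH
Selected: next-hop 76.203.208.65 via eth2 (matched /13)


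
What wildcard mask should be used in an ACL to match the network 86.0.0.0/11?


Subnet mask: 255.224.0.0
Wildcard = 255.255.255.255 - subnet mask
255 - 255 = 0
255 - 224 = 31
255 - 0 = 255
255 - 0 = 255
Wildcard: 0.31.255.255


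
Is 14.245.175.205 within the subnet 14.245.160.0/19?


Subnet network: 14.245.160.0
Test IP AND mask: 14.245.160.0
Yes, 14.245.175.205 is in 14.245.160.0/19


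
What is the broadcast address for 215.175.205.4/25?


Network: 215.175.205.0/25
Host bits = 7
Set all host bits to 1:
Broadcast: 215.175.205.127


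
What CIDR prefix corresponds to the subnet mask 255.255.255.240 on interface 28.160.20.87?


Binary: 11111111.11111111.11111111.11110000
Count leading 1s
Prefix: /28


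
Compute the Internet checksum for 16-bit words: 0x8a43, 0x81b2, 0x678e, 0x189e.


Sum all words (with carry folding):
+ 0x8a43 = 0x8a43
+ 0x81b2 = 0x0bf6
+ 0x678e = 0x7384
+ 0x189e = 0x8c22
One's complement: ~0x8c22
Checksum = 0x73dd


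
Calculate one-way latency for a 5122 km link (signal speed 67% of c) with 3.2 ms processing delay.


Speed = 0.67 * 3e5 km/s = 201000 km/s
Propagation delay = 5122 / 201000 = 0.0255 s = 25.4826 ms
Processing delay = 3.2 ms
Total one-way latency = 28.6826 ms


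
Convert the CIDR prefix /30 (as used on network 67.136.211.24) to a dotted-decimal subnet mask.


/30 means 30 network bits, 2 host bits
Binary: 11111111111111111111111111111100
Mask: 255.255.255.252


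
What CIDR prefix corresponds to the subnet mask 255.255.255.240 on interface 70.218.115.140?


Binary: 11111111.11111111.11111111.11110000
Count leading 1s
Prefix: /28


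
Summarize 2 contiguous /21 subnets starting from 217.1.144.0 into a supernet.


Original prefix: /21
Number of subnets: 2 = 2^1
New prefix = 21 - 1 = 20
Supernet: 217.1.144.0/20


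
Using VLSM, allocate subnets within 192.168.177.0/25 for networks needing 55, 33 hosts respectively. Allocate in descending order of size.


55 hosts -> /26 (62 usable): 192.168.177.0/26
33 hosts -> /26 (62 usable): 192.168.177.64/26
Allocation: 192.168.177.0/26 (55 hosts, 62 usable); 192.168.177.64/26 (33 hosts, 62 usable)


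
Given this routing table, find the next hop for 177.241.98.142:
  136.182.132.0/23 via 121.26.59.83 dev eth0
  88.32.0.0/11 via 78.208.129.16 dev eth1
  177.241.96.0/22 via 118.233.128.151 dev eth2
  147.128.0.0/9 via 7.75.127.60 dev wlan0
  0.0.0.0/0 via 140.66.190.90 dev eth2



Longest prefix match for 177.241.98.142:
  /23 136.182.132.0: no
  /11 88.32.0.0: no
  /22 177.241.96.0: MATCH
  /9 147.128.0.0: no
  /0 0.0.0.0: MATCH
Selected: next-hop 118.233.128.151 via eth2 (matched /22)


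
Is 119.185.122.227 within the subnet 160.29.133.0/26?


Subnet network: 160.29.133.0
Test IP AND mask: 119.185.122.192
No, 119.185.122.227 is not in 160.29.133.0/26


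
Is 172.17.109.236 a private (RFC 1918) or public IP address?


RFC 1918 private ranges:
  10.0.0.0/8 (10.0.0.0 - 10.255.255.255)
  172.16.0.0/12 (172.16.0.0 - 172.31.255.255)
  192.168.0.0/16 (192.168.0.0 - 192.168.255.255)
Private (in 172.16.0.0/12)


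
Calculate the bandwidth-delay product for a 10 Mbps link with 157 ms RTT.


BDP = bandwidth * RTT
= 10 Mbps * 157 ms
= 10 * 1e6 * 157 / 1000 bits
= 1570000 bits
= 196250 bytes
= 191.6504 KB
BDP = 1570000 bits (196250 bytes)


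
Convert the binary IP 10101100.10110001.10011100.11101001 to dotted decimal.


10101100 = 172
10110001 = 177
10011100 = 156
11101001 = 233
IP: 172.177.156.233


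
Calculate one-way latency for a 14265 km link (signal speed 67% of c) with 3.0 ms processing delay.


Speed = 0.67 * 3e5 km/s = 201000 km/s
Propagation delay = 14265 / 201000 = 0.071 s = 70.9701 ms
Processing delay = 3.0 ms
Total one-way latency = 73.9701 ms


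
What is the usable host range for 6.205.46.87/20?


Network: 6.205.32.0
Broadcast: 6.205.47.255
First usable = network + 1
Last usable = broadcast - 1
Range: 6.205.32.1 to 6.205.47.254


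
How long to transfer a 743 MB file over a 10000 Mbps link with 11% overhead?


Effective throughput = 10000 * (1 - 11/100) = 8900 Mbps
File size in Mb = 743 * 8 = 5944 Mb
Time = 5944 / 8900
Time = 0.6679 seconds


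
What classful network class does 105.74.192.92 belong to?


First octet: 105
Binary: 01101001
0xxxxxxx -> Class A (1-126)
Class A, default mask 255.0.0.0 (/8)


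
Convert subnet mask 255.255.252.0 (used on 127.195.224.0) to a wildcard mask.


Subnet mask: 255.255.252.0
Wildcard = 255.255.255.255 - subnet mask
255 - 255 = 0
255 - 255 = 0
255 - 252 = 3
255 - 0 = 255
Wildcard: 0.0.3.255


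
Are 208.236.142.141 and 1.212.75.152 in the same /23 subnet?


Mask: 255.255.254.0
208.236.142.141 AND mask = 208.236.142.0
1.212.75.152 AND mask = 1.212.74.0
No, different subnets (208.236.142.0 vs 1.212.74.0)


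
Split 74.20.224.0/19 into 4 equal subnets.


New prefix = 19 + 2 = 21
Each subnet has 2048 addresses
  74.20.224.0/21
  74.20.232.0/21
  74.20.240.0/21
  74.20.248.0/21
Subnets: 74.20.224.0/21, 74.20.232.0/21, 74.20.240.0/21, 74.20.248.0/21


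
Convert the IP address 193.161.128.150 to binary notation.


193 = 11000001
161 = 10100001
128 = 10000000
150 = 10010110
Binary: 11000001.10100001.10000000.10010110


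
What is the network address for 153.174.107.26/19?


IP:   10011001.10101110.01101011.00011010
Mask: 11111111.11111111.11100000.00000000
AND operation:
Net:  10011001.10101110.01100000.00000000
Network: 153.174.96.0/19


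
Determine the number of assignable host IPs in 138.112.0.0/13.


Host bits = 32 - 13 = 19
Total addresses = 2^19 = 524288
Usable = total - 2 (network and broadcast)
Usable hosts: 524286


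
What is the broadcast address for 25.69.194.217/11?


Network: 25.64.0.0/11
Host bits = 21
Set all host bits to 1:
Broadcast: 25.95.255.255


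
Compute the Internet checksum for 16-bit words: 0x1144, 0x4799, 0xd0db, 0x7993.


Sum all words (with carry folding):
+ 0x1144 = 0x1144
+ 0x4799 = 0x58dd
+ 0xd0db = 0x29b9
+ 0x7993 = 0xa34c
One's complement: ~0xa34c
Checksum = 0x5cb3


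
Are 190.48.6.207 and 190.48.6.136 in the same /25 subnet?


Mask: 255.255.255.128
190.48.6.207 AND mask = 190.48.6.128
190.48.6.136 AND mask = 190.48.6.128
Yes, same subnet (190.48.6.128)


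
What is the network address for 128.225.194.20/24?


IP:   10000000.11100001.11000010.00010100
Mask: 11111111.11111111.11111111.00000000
AND operation:
Net:  10000000.11100001.11000010.00000000
Network: 128.225.194.0/24


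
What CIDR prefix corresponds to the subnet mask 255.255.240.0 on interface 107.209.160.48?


Binary: 11111111.11111111.11110000.00000000
Count leading 1s
Prefix: /20


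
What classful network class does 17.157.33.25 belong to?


First octet: 17
Binary: 00010001
0xxxxxxx -> Class A (1-126)
Class A, default mask 255.0.0.0 (/8)


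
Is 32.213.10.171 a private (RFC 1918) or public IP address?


RFC 1918 private ranges:
  10.0.0.0/8 (10.0.0.0 - 10.255.255.255)
  172.16.0.0/12 (172.16.0.0 - 172.31.255.255)
  192.168.0.0/16 (192.168.0.0 - 192.168.255.255)
Public (not in any RFC 1918 range)


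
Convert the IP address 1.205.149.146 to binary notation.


1 = 00000001
205 = 11001101
149 = 10010101
146 = 10010010
Binary: 00000001.11001101.10010101.10010010


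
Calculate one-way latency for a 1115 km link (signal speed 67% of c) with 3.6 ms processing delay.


Speed = 0.67 * 3e5 km/s = 201000 km/s
Propagation delay = 1115 / 201000 = 0.0055 s = 5.5473 ms
Processing delay = 3.6 ms
Total one-way latency = 9.1473 ms


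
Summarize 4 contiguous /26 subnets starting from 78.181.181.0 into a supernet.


Original prefix: /26
Number of subnets: 4 = 2^2
New prefix = 26 - 2 = 24
Supernet: 78.181.181.0/24


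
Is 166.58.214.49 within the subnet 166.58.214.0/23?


Subnet network: 166.58.214.0
Test IP AND mask: 166.58.214.0
Yes, 166.58.214.49 is in 166.58.214.0/23


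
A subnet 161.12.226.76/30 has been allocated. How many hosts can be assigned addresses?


Host bits = 32 - 30 = 2
Total addresses = 2^2 = 4
Usable = total - 2 (network and broadcast)
Usable hosts: 2


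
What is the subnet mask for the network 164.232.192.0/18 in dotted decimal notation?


/18 means 18 network bits, 14 host bits
Binary: 11111111111111111100000000000000
Mask: 255.255.192.0


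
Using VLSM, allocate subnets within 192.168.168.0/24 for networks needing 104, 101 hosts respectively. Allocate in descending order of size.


104 hosts -> /25 (126 usable): 192.168.168.0/25
101 hosts -> /25 (126 usable): 192.168.168.128/25
Allocation: 192.168.168.0/25 (104 hosts, 126 usable); 192.168.168.128/25 (101 hosts, 126 usable)


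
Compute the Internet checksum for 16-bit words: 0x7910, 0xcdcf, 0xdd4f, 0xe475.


Sum all words (with carry folding):
+ 0x7910 = 0x7910
+ 0xcdcf = 0x46e0
+ 0xdd4f = 0x2430
+ 0xe475 = 0x08a6
One's complement: ~0x08a6
Checksum = 0xf759


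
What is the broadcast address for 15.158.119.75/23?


Network: 15.158.118.0/23
Host bits = 9
Set all host bits to 1:
Broadcast: 15.158.119.255


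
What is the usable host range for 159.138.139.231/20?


Network: 159.138.128.0
Broadcast: 159.138.143.255
First usable = network + 1
Last usable = broadcast - 1
Range: 159.138.128.1 to 159.138.143.254


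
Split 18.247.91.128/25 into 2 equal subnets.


New prefix = 25 + 1 = 26
Each subnet has 64 addresses
  18.247.91.128/26
  18.247.91.192/26
Subnets: 18.247.91.128/26, 18.247.91.192/26


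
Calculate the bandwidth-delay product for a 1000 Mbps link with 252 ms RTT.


BDP = bandwidth * RTT
= 1000 Mbps * 252 ms
= 1000 * 1e6 * 252 / 1000 bits
= 252000000 bits
= 31500000 bytes
= 30761.7188 KB
BDP = 252000000 bits (31500000 bytes)


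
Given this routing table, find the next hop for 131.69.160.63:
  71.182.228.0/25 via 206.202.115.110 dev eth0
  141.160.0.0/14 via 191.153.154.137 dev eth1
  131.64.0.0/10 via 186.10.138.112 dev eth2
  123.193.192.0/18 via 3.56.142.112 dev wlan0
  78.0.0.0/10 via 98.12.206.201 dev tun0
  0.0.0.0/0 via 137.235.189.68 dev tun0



Longest prefix match for 131.69.160.63:
  /25 71.182.228.0: no
  /14 141.160.0.0: no
  /10 131.64.0.0: MATCH
  /18 123.193.192.0: no
  /10 78.0.0.0: no
  /0 0.0.0.0: MATCH
Selected: next-hop 186.10.138.112 via eth2 (matched /10)


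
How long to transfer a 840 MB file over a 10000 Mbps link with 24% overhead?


Effective throughput = 10000 * (1 - 24/100) = 7600 Mbps
File size in Mb = 840 * 8 = 6720 Mb
Time = 6720 / 7600
Time = 0.8842 seconds


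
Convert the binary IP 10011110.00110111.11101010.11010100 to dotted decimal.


10011110 = 158
00110111 = 55
11101010 = 234
11010100 = 212
IP: 158.55.234.212


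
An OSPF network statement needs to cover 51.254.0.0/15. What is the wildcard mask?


Subnet mask: 255.254.0.0
Wildcard = 255.255.255.255 - subnet mask
255 - 255 = 0
255 - 254 = 1
255 - 0 = 255
255 - 0 = 255
Wildcard: 0.1.255.255


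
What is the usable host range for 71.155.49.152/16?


Network: 71.155.0.0
Broadcast: 71.155.255.255
First usable = network + 1
Last usable = broadcast - 1
Range: 71.155.0.1 to 71.155.255.254


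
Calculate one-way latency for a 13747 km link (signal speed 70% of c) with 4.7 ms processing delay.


Speed = 0.7 * 3e5 km/s = 210000 km/s
Propagation delay = 13747 / 210000 = 0.0655 s = 65.4619 ms
Processing delay = 4.7 ms
Total one-way latency = 70.1619 ms


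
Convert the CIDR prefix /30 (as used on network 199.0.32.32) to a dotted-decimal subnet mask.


/30 means 30 network bits, 2 host bits
Binary: 11111111111111111111111111111100
Mask: 255.255.255.252


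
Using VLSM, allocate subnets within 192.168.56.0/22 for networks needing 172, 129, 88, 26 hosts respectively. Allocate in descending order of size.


172 hosts -> /24 (254 usable): 192.168.56.0/24
129 hosts -> /24 (254 usable): 192.168.57.0/24
88 hosts -> /25 (126 usable): 192.168.58.0/25
26 hosts -> /27 (30 usable): 192.168.58.128/27
Allocation: 192.168.56.0/24 (172 hosts, 254 usable); 192.168.57.0/24 (129 hosts, 254 usable); 192.168.58.0/25 (88 hosts, 126 usable); 192.168.58.128/27 (26 hosts, 30 usable)


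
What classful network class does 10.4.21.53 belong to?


First octet: 10
Binary: 00001010
0xxxxxxx -> Class A (1-126)
Class A, default mask 255.0.0.0 (/8)


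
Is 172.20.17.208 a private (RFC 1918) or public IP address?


RFC 1918 private ranges:
  10.0.0.0/8 (10.0.0.0 - 10.255.255.255)
  172.16.0.0/12 (172.16.0.0 - 172.31.255.255)
  192.168.0.0/16 (192.168.0.0 - 192.168.255.255)
Private (in 172.16.0.0/12)


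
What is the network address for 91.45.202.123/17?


IP:   01011011.00101101.11001010.01111011
Mask: 11111111.11111111.10000000.00000000
AND operation:
Net:  01011011.00101101.10000000.00000000
Network: 91.45.128.0/17


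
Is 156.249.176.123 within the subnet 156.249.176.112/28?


Subnet network: 156.249.176.112
Test IP AND mask: 156.249.176.112
Yes, 156.249.176.123 is in 156.249.176.112/28


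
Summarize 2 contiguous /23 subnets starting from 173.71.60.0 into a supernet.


Original prefix: /23
Number of subnets: 2 = 2^1
New prefix = 23 - 1 = 22
Supernet: 173.71.60.0/22


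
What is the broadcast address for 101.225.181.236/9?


Network: 101.128.0.0/9
Host bits = 23
Set all host bits to 1:
Broadcast: 101.255.255.255


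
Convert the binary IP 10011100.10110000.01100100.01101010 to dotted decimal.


10011100 = 156
10110000 = 176
01100100 = 100
01101010 = 106
IP: 156.176.100.106


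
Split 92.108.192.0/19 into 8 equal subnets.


New prefix = 19 + 3 = 22
Each subnet has 1024 addresses
  92.108.192.0/22
  92.108.196.0/22
  92.108.200.0/22
  92.108.204.0/22
  92.108.208.0/22
  92.108.212.0/22
  92.108.216.0/22
  92.108.220.0/22
Subnets: 92.108.192.0/22, 92.108.196.0/22, 92.108.200.0/22, 92.108.204.0/22, 92.108.208.0/22, 92.108.212.0/22, 92.108.216.0/22, 92.108.220.0/22


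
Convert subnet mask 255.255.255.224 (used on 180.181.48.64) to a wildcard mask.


Subnet mask: 255.255.255.224
Wildcard = 255.255.255.255 - subnet mask
255 - 255 = 0
255 - 255 = 0
255 - 255 = 0
255 - 224 = 31
Wildcard: 0.0.0.31


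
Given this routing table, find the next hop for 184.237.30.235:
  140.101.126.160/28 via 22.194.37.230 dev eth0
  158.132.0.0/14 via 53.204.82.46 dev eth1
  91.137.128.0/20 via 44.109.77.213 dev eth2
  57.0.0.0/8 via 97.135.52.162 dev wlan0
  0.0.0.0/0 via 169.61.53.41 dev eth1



Longest prefix match for 184.237.30.235:
  /28 140.101.126.160: no
  /14 158.132.0.0: no
  /20 91.137.128.0: no
  /8 57.0.0.0: no
  /0 0.0.0.0: MATCH
Selected: next-hop 169.61.53.41 via eth1 (matched /0)


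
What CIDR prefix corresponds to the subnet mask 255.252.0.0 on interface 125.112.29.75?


Binary: 11111111.11111100.00000000.00000000
Count leading 1s
Prefix: /14


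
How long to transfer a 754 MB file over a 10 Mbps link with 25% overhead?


Effective throughput = 10 * (1 - 25/100) = 7.5 Mbps
File size in Mb = 754 * 8 = 6032 Mb
Time = 6032 / 7.5
Time = 804.2667 seconds


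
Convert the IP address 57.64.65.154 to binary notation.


57 = 00111001
64 = 01000000
65 = 01000001
154 = 10011010
Binary: 00111001.01000000.01000001.10011010


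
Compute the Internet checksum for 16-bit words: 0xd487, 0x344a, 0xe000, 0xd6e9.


Sum all words (with carry folding):
+ 0xd487 = 0xd487
+ 0x344a = 0x08d2
+ 0xe000 = 0xe8d2
+ 0xd6e9 = 0xbfbc
One's complement: ~0xbfbc
Checksum = 0x4043


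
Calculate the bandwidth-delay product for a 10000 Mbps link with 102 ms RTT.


BDP = bandwidth * RTT
= 10000 Mbps * 102 ms
= 10000 * 1e6 * 102 / 1000 bits
= 1020000000 bits
= 127500000 bytes
= 124511.7188 KB
BDP = 1020000000 bits (127500000 bytes)


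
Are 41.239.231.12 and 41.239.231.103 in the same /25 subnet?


Mask: 255.255.255.128
41.239.231.12 AND mask = 41.239.231.0
41.239.231.103 AND mask = 41.239.231.0
Yes, same subnet (41.239.231.0)


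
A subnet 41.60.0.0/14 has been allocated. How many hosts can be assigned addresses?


Host bits = 32 - 14 = 18
Total addresses = 2^18 = 262144
Usable = total - 2 (network and broadcast)
Usable hosts: 262142


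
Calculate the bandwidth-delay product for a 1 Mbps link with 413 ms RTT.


BDP = bandwidth * RTT
= 1 Mbps * 413 ms
= 1 * 1e6 * 413 / 1000 bits
= 413000 bits
= 51625 bytes
= 50.415 KB
BDP = 413000 bits (51625 bytes)


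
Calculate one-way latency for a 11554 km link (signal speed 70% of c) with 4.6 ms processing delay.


Speed = 0.7 * 3e5 km/s = 210000 km/s
Propagation delay = 11554 / 210000 = 0.055 s = 55.019 ms
Processing delay = 4.6 ms
Total one-way latency = 59.619 ms


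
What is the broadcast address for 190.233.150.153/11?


Network: 190.224.0.0/11
Host bits = 21
Set all host bits to 1:
Broadcast: 190.255.255.255


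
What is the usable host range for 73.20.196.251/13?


Network: 73.16.0.0
Broadcast: 73.23.255.255
First usable = network + 1
Last usable = broadcast - 1
Range: 73.16.0.1 to 73.23.255.254


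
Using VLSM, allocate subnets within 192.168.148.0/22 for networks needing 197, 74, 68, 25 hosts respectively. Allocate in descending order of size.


197 hosts -> /24 (254 usable): 192.168.148.0/24
74 hosts -> /25 (126 usable): 192.168.149.0/25
68 hosts -> /25 (126 usable): 192.168.149.128/25
25 hosts -> /27 (30 usable): 192.168.150.0/27
Allocation: 192.168.148.0/24 (197 hosts, 254 usable); 192.168.149.0/25 (74 hosts, 126 usable); 192.168.149.128/25 (68 hosts, 126 usable); 192.168.150.0/27 (25 hosts, 30 usable)


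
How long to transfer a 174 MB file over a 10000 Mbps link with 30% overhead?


Effective throughput = 10000 * (1 - 30/100) = 7000 Mbps
File size in Mb = 174 * 8 = 1392 Mb
Time = 1392 / 7000
Time = 0.1989 seconds


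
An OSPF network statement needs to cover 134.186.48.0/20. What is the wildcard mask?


Subnet mask: 255.255.240.0
Wildcard = 255.255.255.255 - subnet mask
255 - 255 = 0
255 - 255 = 0
255 - 240 = 15
255 - 0 = 255
Wildcard: 0.0.15.255


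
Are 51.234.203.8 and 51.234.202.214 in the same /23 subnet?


Mask: 255.255.254.0
51.234.203.8 AND mask = 51.234.202.0
51.234.202.214 AND mask = 51.234.202.0
Yes, same subnet (51.234.202.0)


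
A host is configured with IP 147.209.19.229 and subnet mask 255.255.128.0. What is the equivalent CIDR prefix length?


Binary: 11111111.11111111.10000000.00000000
Count leading 1s
Prefix: /17


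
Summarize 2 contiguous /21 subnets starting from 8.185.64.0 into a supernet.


Original prefix: /21
Number of subnets: 2 = 2^1
New prefix = 21 - 1 = 20
Supernet: 8.185.64.0/20


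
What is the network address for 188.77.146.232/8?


IP:   10111100.01001101.10010010.11101000
Mask: 11111111.00000000.00000000.00000000
AND operation:
Net:  10111100.00000000.00000000.00000000
Network: 188.0.0.0/8


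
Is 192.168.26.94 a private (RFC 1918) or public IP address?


RFC 1918 private ranges:
  10.0.0.0/8 (10.0.0.0 - 10.255.255.255)
  172.16.0.0/12 (172.16.0.0 - 172.31.255.255)
  192.168.0.0/16 (192.168.0.0 - 192.168.255.255)
Private (in 192.168.0.0/16)


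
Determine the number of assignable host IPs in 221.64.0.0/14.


Host bits = 32 - 14 = 18
Total addresses = 2^18 = 262144
Usable = total - 2 (network and broadcast)
Usable hosts: 262142


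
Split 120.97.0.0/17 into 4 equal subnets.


New prefix = 17 + 2 = 19
Each subnet has 8192 addresses
  120.97.0.0/19
  120.97.32.0/19
  120.97.64.0/19
  120.97.96.0/19
Subnets: 120.97.0.0/19, 120.97.32.0/19, 120.97.64.0/19, 120.97.96.0/19


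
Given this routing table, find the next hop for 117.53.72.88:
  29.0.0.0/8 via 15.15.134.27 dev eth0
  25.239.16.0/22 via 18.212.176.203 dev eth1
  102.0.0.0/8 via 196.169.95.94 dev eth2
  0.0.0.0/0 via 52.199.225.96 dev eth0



Longest prefix match for 117.53.72.88:
  /8 29.0.0.0: no
  /22 25.239.16.0: no
  /8 102.0.0.0: no
  /0 0.0.0.0: MATCH
Selected: next-hop 52.199.225.96 via eth0 (matched /0)


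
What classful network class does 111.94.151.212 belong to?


First octet: 111
Binary: 01101111
0xxxxxxx -> Class A (1-126)
Class A, default mask 255.0.0.0 (/8)


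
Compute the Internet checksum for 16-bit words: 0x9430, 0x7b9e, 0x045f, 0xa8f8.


Sum all words (with carry folding):
+ 0x9430 = 0x9430
+ 0x7b9e = 0x0fcf
+ 0x045f = 0x142e
+ 0xa8f8 = 0xbd26
One's complement: ~0xbd26
Checksum = 0x42d9


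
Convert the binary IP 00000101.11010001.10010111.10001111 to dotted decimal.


00000101 = 5
11010001 = 209
10010111 = 151
10001111 = 143
IP: 5.209.151.143


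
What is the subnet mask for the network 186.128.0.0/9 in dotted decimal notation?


/9 means 9 network bits, 23 host bits
Binary: 11111111100000000000000000000000
Mask: 255.128.0.0


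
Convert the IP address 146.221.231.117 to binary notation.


146 = 10010010
221 = 11011101
231 = 11100111
117 = 01110101
Binary: 10010010.11011101.11100111.01110101


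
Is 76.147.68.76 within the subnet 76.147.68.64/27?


Subnet network: 76.147.68.64
Test IP AND mask: 76.147.68.64
Yes, 76.147.68.76 is in 76.147.68.64/27


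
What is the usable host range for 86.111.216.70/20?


Network: 86.111.208.0
Broadcast: 86.111.223.255
First usable = network + 1
Last usable = broadcast - 1
Range: 86.111.208.1 to 86.111.223.254


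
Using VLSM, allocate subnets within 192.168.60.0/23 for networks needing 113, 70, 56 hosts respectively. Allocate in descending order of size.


113 hosts -> /25 (126 usable): 192.168.60.0/25
70 hosts -> /25 (126 usable): 192.168.60.128/25
56 hosts -> /26 (62 usable): 192.168.61.0/26
Allocation: 192.168.60.0/25 (113 hosts, 126 usable); 192.168.60.128/25 (70 hosts, 126 usable); 192.168.61.0/26 (56 hosts, 62 usable)


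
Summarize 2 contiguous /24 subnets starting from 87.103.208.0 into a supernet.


Original prefix: /24
Number of subnets: 2 = 2^1
New prefix = 24 - 1 = 23
Supernet: 87.103.208.0/23


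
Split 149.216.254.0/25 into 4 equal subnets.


New prefix = 25 + 2 = 27
Each subnet has 32 addresses
  149.216.254.0/27
  149.216.254.32/27
  149.216.254.64/27
  149.216.254.96/27
Subnets: 149.216.254.0/27, 149.216.254.32/27, 149.216.254.64/27, 149.216.254.96/27


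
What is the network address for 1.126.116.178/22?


IP:   00000001.01111110.01110100.10110010
Mask: 11111111.11111111.11111100.00000000
AND operation:
Net:  00000001.01111110.01110100.00000000
Network: 1.126.116.0/22


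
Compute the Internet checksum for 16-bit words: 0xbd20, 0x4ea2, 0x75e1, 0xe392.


Sum all words (with carry folding):
+ 0xbd20 = 0xbd20
+ 0x4ea2 = 0x0bc3
+ 0x75e1 = 0x81a4
+ 0xe392 = 0x6537
One's complement: ~0x6537
Checksum = 0x9ac8


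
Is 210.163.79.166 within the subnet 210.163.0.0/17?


Subnet network: 210.163.0.0
Test IP AND mask: 210.163.0.0
Yes, 210.163.79.166 is in 210.163.0.0/17


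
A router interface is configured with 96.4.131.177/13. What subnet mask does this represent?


/13 means 13 network bits, 19 host bits
Binary: 11111111111110000000000000000000
Mask: 255.248.0.0
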